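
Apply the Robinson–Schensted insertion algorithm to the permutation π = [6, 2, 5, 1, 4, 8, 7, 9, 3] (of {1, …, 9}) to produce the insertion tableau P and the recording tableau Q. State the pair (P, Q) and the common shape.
P = [1, 3, 7, 9] / [2, 4, 8] / [5] / [6];  Q = [1, 3, 6, 8] / [2, 5, 7] / [4] / [9];  common shape = (4, 3, 1, 1)

Row-insert the values π_1, π_2, … into P one at a time, bumping the leftmost entry strictly greater than the inserted value down to the next row. The recording tableau Q records, in position (i, j), the step at which that cell was added to P.
  Insert 6 (step 1): P = [6];  Q = [1]
  Insert 2 (step 2): P = [2] / [6];  Q = [1] / [2]
  Insert 5 (step 3): P = [2, 5] / [6];  Q = [1, 3] / [2]
  Insert 1 (step 4): P = [1, 5] / [2] / [6];  Q = [1, 3] / [2] / [4]
  Insert 4 (step 5): P = [1, 4] / [2, 5] / [6];  Q = [1, 3] / [2, 5] / [4]
  Insert 8 (step 6): P = [1, 4, 8] / [2, 5] / [6];  Q = [1, 3, 6] / [2, 5] / [4]
  Insert 7 (step 7): P = [1, 4, 7] / [2, 5, 8] / [6];  Q = [1, 3, 6] / [2, 5, 7] / [4]
  Insert 9 (step 8): P = [1, 4, 7, 9] / [2, 5, 8] / [6];  Q = [1, 3, 6, 8] / [2, 5, 7] / [4]
  Insert 3 (step 9): P = [1, 3, 7, 9] / [2, 4, 8] / [5] / [6];  Q = [1, 3, 6, 8] / [2, 5, 7] / [4] / [9]
Final shape: (4, 3, 1, 1).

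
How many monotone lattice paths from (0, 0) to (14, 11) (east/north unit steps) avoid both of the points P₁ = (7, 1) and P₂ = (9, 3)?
Number of paths = 4080452

Inclusion–exclusion. Total paths: C(25, 14) = 4457400. Through P₁: C(8, 7)·C(17, 7) = 155584. Through P₂: C(12, 9)·C(13, 5) = 283140. Since P₁ is strictly southwest of P₂, a monotone path through both must visit P₁ then P₂; paths through both = C(8, 7)·C(4, 2)·C(13, 5) = 61776. Avoid both = 4457400 − 155584 − 283140 + 61776 = 4080452.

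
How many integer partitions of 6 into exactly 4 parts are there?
p(6, 4 parts) = 2

Partitions of n into exactly k parts ↔ partitions of n − k into at most k parts (subtract 1 from each part). For n = 6, k = 4, the partitions are: 3+1+1+1, 2+2+1+1. Count = 2.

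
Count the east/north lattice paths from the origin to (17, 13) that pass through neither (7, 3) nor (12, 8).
Number of paths = 73465170

Inclusion–exclusion. Total paths: C(30, 17) = 119759850. Through P₁: C(10, 7)·C(20, 10) = 22170720. Through P₂: C(20, 12)·C(10, 5) = 31744440. Since P₁ is strictly southwest of P₂, a monotone path through both must visit P₁ then P₂; paths through both = C(10, 7)·C(10, 5)·C(10, 5) = 7620480. Avoid both = 119759850 − 22170720 − 31744440 + 7620480 = 73465170.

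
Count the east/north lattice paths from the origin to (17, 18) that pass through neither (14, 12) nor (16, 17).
Number of paths = 1798338030

Inclusion–exclusion. Total paths: C(35, 17) = 4537567650. Through P₁: C(26, 14)·C(9, 3) = 811246800. Through P₂: C(33, 16)·C(2, 1) = 2333606220. Since P₁ is strictly southwest of P₂, a monotone path through both must visit P₁ then P₂; paths through both = C(26, 14)·C(7, 2)·C(2, 1) = 405623400. Avoid both = 4537567650 − 811246800 − 2333606220 + 405623400 = 1798338030.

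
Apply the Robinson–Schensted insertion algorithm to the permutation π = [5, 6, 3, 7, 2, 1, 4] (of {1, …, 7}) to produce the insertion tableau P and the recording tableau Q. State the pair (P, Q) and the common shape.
P = [1, 4, 7] / [2, 6] / [3] / [5];  Q = [1, 2, 4] / [3, 7] / [5] / [6];  common shape = (3, 2, 1, 1)

Row-insert the values π_1, π_2, … into P one at a time, bumping the leftmost entry strictly greater than the inserted value down to the next row. The recording tableau Q records, in position (i, j), the step at which that cell was added to P.
  Insert 5 (step 1): P = [5];  Q = [1]
  Insert 6 (step 2): P = [5, 6];  Q = [1, 2]
  Insert 3 (step 3): P = [3, 6] / [5];  Q = [1, 2] / [3]
  Insert 7 (step 4): P = [3, 6, 7] / [5];  Q = [1, 2, 4] / [3]
  Insert 2 (step 5): P = [2, 6, 7] / [3] / [5];  Q = [1, 2, 4] / [3] / [5]
  Insert 1 (step 6): P = [1, 6, 7] / [2] / [3] / [5];  Q = [1, 2, 4] / [3] / [5] / [6]
  Insert 4 (step 7): P = [1, 4, 7] / [2, 6] / [3] / [5];  Q = [1, 2, 4] / [3, 7] / [5] / [6]
Final shape: (3, 2, 1, 1).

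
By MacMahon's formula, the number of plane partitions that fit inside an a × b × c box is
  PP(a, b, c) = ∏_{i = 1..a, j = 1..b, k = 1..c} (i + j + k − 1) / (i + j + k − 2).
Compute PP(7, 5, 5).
PP(7, 5, 5) = 30107635272

Evaluate the triple product over i = 1..7, j = 1..5, k = 1..5. The factors are (2/1) · (3/2) · (4/3) · (5/4) · (6/5) · (3/2) · (4/3) · (5/4) · … (175 factors total). The numerators and denominators telescope so the product is an integer; carrying out the multiplication exactly gives PP(7, 5, 5) = 30107635272.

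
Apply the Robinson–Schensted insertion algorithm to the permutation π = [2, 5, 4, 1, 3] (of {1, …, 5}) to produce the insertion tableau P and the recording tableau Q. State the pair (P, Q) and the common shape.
P = [1, 3] / [2, 4] / [5];  Q = [1, 2] / [3, 5] / [4];  common shape = (2, 2, 1)

Row-insert the values π_1, π_2, … into P one at a time, bumping the leftmost entry strictly greater than the inserted value down to the next row. The recording tableau Q records, in position (i, j), the step at which that cell was added to P.
  Insert 2 (step 1): P = [2];  Q = [1]
  Insert 5 (step 2): P = [2, 5];  Q = [1, 2]
  Insert 4 (step 3): P = [2, 4] / [5];  Q = [1, 2] / [3]
  Insert 1 (step 4): P = [1, 4] / [2] / [5];  Q = [1, 2] / [3] / [4]
  Insert 3 (step 5): P = [1, 3] / [2, 4] / [5];  Q = [1, 2] / [3, 5] / [4]
Final shape: (2, 2, 1).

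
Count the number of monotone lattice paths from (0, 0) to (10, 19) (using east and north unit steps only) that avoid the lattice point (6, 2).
Number of paths = 19862430

Total paths from (0, 0) to (10, 19): C(29, 10) = 20030010. Paths through (6, 2): (paths (0, 0) → (6, 2)) × (paths (6, 2) → (10, 19)) = C(8, 6) · C(21, 4) = 28 · 5985 = 167580. Avoidance count = 20030010 − 167580 = 19862430.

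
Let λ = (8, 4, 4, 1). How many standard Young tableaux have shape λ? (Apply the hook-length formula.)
# SYT of shape (8, 4, 4, 1) = 618800

Hook-length formula: f^λ = n! / Π hook(c), product over all cells c of the Young diagram. For λ = (8, 4, 4, 1), n = 17 boxes. Hook lengths by row (left-to-right, top-to-bottom): [11, 9, 8, 7, 4, 3, 2, 1]; [6, 4, 3, 2]; [5, 3, 2, 1]; [1]. Product of hooks = 574801920. So f^λ = 17! / 574801920 = 355687428096000 / 574801920 = 618800.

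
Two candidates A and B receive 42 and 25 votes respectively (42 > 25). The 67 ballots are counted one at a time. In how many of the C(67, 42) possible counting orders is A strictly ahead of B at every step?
Strict-lead orderings = 424618798185894312

Total orderings of the 67 votes with 42 for A: C(67, 42) = 1673497616379701112. By the Bertrand ballot formula (Cycle Lemma / reflection principle), the number of orderings in which A is strictly ahead of B throughout is (p − q)/(p + q) · C(p + q, p) = (42 − 25)/(42 + 25) · 1673497616379701112 = 424618798185894312.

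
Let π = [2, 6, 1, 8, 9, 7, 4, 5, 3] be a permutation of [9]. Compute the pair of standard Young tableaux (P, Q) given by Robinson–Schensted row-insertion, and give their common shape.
P = [1, 3, 5, 9] / [2, 4, 7] / [6] / [8];  Q = [1, 2, 4, 5] / [3, 6, 8] / [7] / [9];  common shape = (4, 3, 1, 1)

Row-insert the values π_1, π_2, … into P one at a time, bumping the leftmost entry strictly greater than the inserted value down to the next row. The recording tableau Q records, in position (i, j), the step at which that cell was added to P.
  Insert 2 (step 1): P = [2];  Q = [1]
  Insert 6 (step 2): P = [2, 6];  Q = [1, 2]
  Insert 1 (step 3): P = [1, 6] / [2];  Q = [1, 2] / [3]
  Insert 8 (step 4): P = [1, 6, 8] / [2];  Q = [1, 2, 4] / [3]
  Insert 9 (step 5): P = [1, 6, 8, 9] / [2];  Q = [1, 2, 4, 5] / [3]
  Insert 7 (step 6): P = [1, 6, 7, 9] / [2, 8];  Q = [1, 2, 4, 5] / [3, 6]
  Insert 4 (step 7): P = [1, 4, 7, 9] / [2, 6] / [8];  Q = [1, 2, 4, 5] / [3, 6] / [7]
  Insert 5 (step 8): P = [1, 4, 5, 9] / [2, 6, 7] / [8];  Q = [1, 2, 4, 5] / [3, 6, 8] / [7]
  Insert 3 (step 9): P = [1, 3, 5, 9] / [2, 4, 7] / [6] / [8];  Q = [1, 2, 4, 5] / [3, 6, 8] / [7] / [9]
Final shape: (4, 3, 1, 1).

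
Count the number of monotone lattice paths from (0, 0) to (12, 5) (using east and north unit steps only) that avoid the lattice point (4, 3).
Number of paths = 4613

Total paths from (0, 0) to (12, 5): C(17, 12) = 6188. Paths through (4, 3): (paths (0, 0) → (4, 3)) × (paths (4, 3) → (12, 5)) = C(7, 4) · C(10, 8) = 35 · 45 = 1575. Avoidance count = 6188 − 1575 = 4613.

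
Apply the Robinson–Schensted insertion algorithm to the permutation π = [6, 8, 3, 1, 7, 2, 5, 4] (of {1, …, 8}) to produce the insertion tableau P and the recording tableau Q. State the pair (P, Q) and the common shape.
P = [1, 2, 4] / [3, 5] / [6, 7] / [8];  Q = [1, 2, 7] / [3, 5] / [4, 6] / [8];  common shape = (3, 2, 2, 1)

Row-insert the values π_1, π_2, … into P one at a time, bumping the leftmost entry strictly greater than the inserted value down to the next row. The recording tableau Q records, in position (i, j), the step at which that cell was added to P.
  Insert 6 (step 1): P = [6];  Q = [1]
  Insert 8 (step 2): P = [6, 8];  Q = [1, 2]
  Insert 3 (step 3): P = [3, 8] / [6];  Q = [1, 2] / [3]
  Insert 1 (step 4): P = [1, 8] / [3] / [6];  Q = [1, 2] / [3] / [4]
  Insert 7 (step 5): P = [1, 7] / [3, 8] / [6];  Q = [1, 2] / [3, 5] / [4]
  Insert 2 (step 6): P = [1, 2] / [3, 7] / [6, 8];  Q = [1, 2] / [3, 5] / [4, 6]
  Insert 5 (step 7): P = [1, 2, 5] / [3, 7] / [6, 8];  Q = [1, 2, 7] / [3, 5] / [4, 6]
  Insert 4 (step 8): P = [1, 2, 4] / [3, 5] / [6, 7] / [8];  Q = [1, 2, 7] / [3, 5] / [4, 6] / [8]
Final shape: (3, 2, 2, 1).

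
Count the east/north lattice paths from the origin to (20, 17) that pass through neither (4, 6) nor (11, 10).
Number of paths = 9925131720

Inclusion–exclusion. Total paths: C(37, 20) = 15905368710. Through P₁: C(10, 4)·C(27, 16) = 2737957950. Through P₂: C(21, 11)·C(16, 9) = 4035071040. Since P₁ is strictly southwest of P₂, a monotone path through both must visit P₁ then P₂; paths through both = C(10, 4)·C(11, 7)·C(16, 9) = 792792000. Avoid both = 15905368710 − 2737957950 − 4035071040 + 792792000 = 9925131720.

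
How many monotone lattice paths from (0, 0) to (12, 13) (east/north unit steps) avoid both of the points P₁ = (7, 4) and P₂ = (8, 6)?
Number of paths = 3875350

Inclusion–exclusion. Total paths: C(25, 12) = 5200300. Through P₁: C(11, 7)·C(14, 5) = 660660. Through P₂: C(14, 8)·C(11, 4) = 990990. Since P₁ is strictly southwest of P₂, a monotone path through both must visit P₁ then P₂; paths through both = C(11, 7)·C(3, 1)·C(11, 4) = 326700. Avoid both = 5200300 − 660660 − 990990 + 326700 = 3875350.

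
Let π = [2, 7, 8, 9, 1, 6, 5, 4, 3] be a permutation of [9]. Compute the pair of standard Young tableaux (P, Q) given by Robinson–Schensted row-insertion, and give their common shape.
P = [1, 3, 8, 9] / [2, 4] / [5] / [6] / [7];  Q = [1, 2, 3, 4] / [5, 6] / [7] / [8] / [9];  common shape = (4, 2, 1, 1, 1)

Row-insert the values π_1, π_2, … into P one at a time, bumping the leftmost entry strictly greater than the inserted value down to the next row. The recording tableau Q records, in position (i, j), the step at which that cell was added to P.
  Insert 2 (step 1): P = [2];  Q = [1]
  Insert 7 (step 2): P = [2, 7];  Q = [1, 2]
  Insert 8 (step 3): P = [2, 7, 8];  Q = [1, 2, 3]
  Insert 9 (step 4): P = [2, 7, 8, 9];  Q = [1, 2, 3, 4]
  Insert 1 (step 5): P = [1, 7, 8, 9] / [2];  Q = [1, 2, 3, 4] / [5]
  Insert 6 (step 6): P = [1, 6, 8, 9] / [2, 7];  Q = [1, 2, 3, 4] / [5, 6]
  Insert 5 (step 7): P = [1, 5, 8, 9] / [2, 6] / [7];  Q = [1, 2, 3, 4] / [5, 6] / [7]
  Insert 4 (step 8): P = [1, 4, 8, 9] / [2, 5] / [6] / [7];  Q = [1, 2, 3, 4] / [5, 6] / [7] / [8]
  Insert 3 (step 9): P = [1, 3, 8, 9] / [2, 4] / [5] / [6] / [7];  Q = [1, 2, 3, 4] / [5, 6] / [7] / [8] / [9]
Final shape: (4, 2, 1, 1, 1).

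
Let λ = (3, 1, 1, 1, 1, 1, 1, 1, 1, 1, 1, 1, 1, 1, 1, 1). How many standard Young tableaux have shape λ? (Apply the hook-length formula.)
# SYT of shape (3, 1, 1, 1, 1, 1, 1, 1, 1, 1, 1, 1, 1, 1, 1, 1) = 136

Hook-length formula: f^λ = n! / Π hook(c), product over all cells c of the Young diagram. For λ = (3, 1, 1, 1, 1, 1, 1, 1, 1, 1, 1, 1, 1, 1, 1, 1), n = 18 boxes. Hook lengths by row (left-to-right, top-to-bottom): [18, 2, 1]; [15]; [14]; [13]; [12]; [11]; [10]; [9]; [8]; [7]; [6]; [5]; [4]; [3]; [2]; [1]. Product of hooks = 47076277248000. So f^λ = 18! / 47076277248000 = 6402373705728000 / 47076277248000 = 136.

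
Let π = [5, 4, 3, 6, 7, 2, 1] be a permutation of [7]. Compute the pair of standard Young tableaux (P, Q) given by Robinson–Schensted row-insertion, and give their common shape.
P = [1, 6, 7] / [2] / [3] / [4] / [5];  Q = [1, 4, 5] / [2] / [3] / [6] / [7];  common shape = (3, 1, 1, 1, 1)

Row-insert the values π_1, π_2, … into P one at a time, bumping the leftmost entry strictly greater than the inserted value down to the next row. The recording tableau Q records, in position (i, j), the step at which that cell was added to P.
  Insert 5 (step 1): P = [5];  Q = [1]
  Insert 4 (step 2): P = [4] / [5];  Q = [1] / [2]
  Insert 3 (step 3): P = [3] / [4] / [5];  Q = [1] / [2] / [3]
  Insert 6 (step 4): P = [3, 6] / [4] / [5];  Q = [1, 4] / [2] / [3]
  Insert 7 (step 5): P = [3, 6, 7] / [4] / [5];  Q = [1, 4, 5] / [2] / [3]
  Insert 2 (step 6): P = [2, 6, 7] / [3] / [4] / [5];  Q = [1, 4, 5] / [2] / [3] / [6]
  Insert 1 (step 7): P = [1, 6, 7] / [2] / [3] / [4] / [5];  Q = [1, 4, 5] / [2] / [3] / [6] / [7]
Final shape: (3, 1, 1, 1, 1).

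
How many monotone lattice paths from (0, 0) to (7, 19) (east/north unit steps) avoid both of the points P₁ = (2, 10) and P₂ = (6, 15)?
Number of paths = 295928

Inclusion–exclusion. Total paths: C(26, 7) = 657800. Through P₁: C(12, 2)·C(14, 5) = 132132. Through P₂: C(21, 6)·C(5, 1) = 271320. Since P₁ is strictly southwest of P₂, a monotone path through both must visit P₁ then P₂; paths through both = C(12, 2)·C(9, 4)·C(5, 1) = 41580. Avoid both = 657800 − 132132 − 271320 + 41580 = 295928.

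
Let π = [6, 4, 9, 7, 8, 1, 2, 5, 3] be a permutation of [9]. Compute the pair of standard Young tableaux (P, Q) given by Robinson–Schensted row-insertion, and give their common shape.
P = [1, 2, 3] / [4, 5, 8] / [6, 7] / [9];  Q = [1, 3, 5] / [2, 4, 8] / [6, 7] / [9];  common shape = (3, 3, 2, 1)

Row-insert the values π_1, π_2, … into P one at a time, bumping the leftmost entry strictly greater than the inserted value down to the next row. The recording tableau Q records, in position (i, j), the step at which that cell was added to P.
  Insert 6 (step 1): P = [6];  Q = [1]
  Insert 4 (step 2): P = [4] / [6];  Q = [1] / [2]
  Insert 9 (step 3): P = [4, 9] / [6];  Q = [1, 3] / [2]
  Insert 7 (step 4): P = [4, 7] / [6, 9];  Q = [1, 3] / [2, 4]
  Insert 8 (step 5): P = [4, 7, 8] / [6, 9];  Q = [1, 3, 5] / [2, 4]
  Insert 1 (step 6): P = [1, 7, 8] / [4, 9] / [6];  Q = [1, 3, 5] / [2, 4] / [6]
  Insert 2 (step 7): P = [1, 2, 8] / [4, 7] / [6, 9];  Q = [1, 3, 5] / [2, 4] / [6, 7]
  Insert 5 (step 8): P = [1, 2, 5] / [4, 7, 8] / [6, 9];  Q = [1, 3, 5] / [2, 4, 8] / [6, 7]
  Insert 3 (step 9): P = [1, 2, 3] / [4, 5, 8] / [6, 7] / [9];  Q = [1, 3, 5] / [2, 4, 8] / [6, 7] / [9]
Final shape: (3, 3, 2, 1).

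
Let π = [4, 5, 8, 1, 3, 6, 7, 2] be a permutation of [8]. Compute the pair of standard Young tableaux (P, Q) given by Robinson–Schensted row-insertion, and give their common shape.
P = [1, 2, 6, 7] / [3, 5, 8] / [4];  Q = [1, 2, 3, 7] / [4, 5, 6] / [8];  common shape = (4, 3, 1)

Row-insert the values π_1, π_2, … into P one at a time, bumping the leftmost entry strictly greater than the inserted value down to the next row. The recording tableau Q records, in position (i, j), the step at which that cell was added to P.
  Insert 4 (step 1): P = [4];  Q = [1]
  Insert 5 (step 2): P = [4, 5];  Q = [1, 2]
  Insert 8 (step 3): P = [4, 5, 8];  Q = [1, 2, 3]
  Insert 1 (step 4): P = [1, 5, 8] / [4];  Q = [1, 2, 3] / [4]
  Insert 3 (step 5): P = [1, 3, 8] / [4, 5];  Q = [1, 2, 3] / [4, 5]
  Insert 6 (step 6): P = [1, 3, 6] / [4, 5, 8];  Q = [1, 2, 3] / [4, 5, 6]
  Insert 7 (step 7): P = [1, 3, 6, 7] / [4, 5, 8];  Q = [1, 2, 3, 7] / [4, 5, 6]
  Insert 2 (step 8): P = [1, 2, 6, 7] / [3, 5, 8] / [4];  Q = [1, 2, 3, 7] / [4, 5, 6] / [8]
Final shape: (4, 3, 1).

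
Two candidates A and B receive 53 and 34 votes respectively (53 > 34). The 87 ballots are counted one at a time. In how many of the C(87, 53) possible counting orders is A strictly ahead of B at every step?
Strict-lead orderings = 364725463025635926088770

Total orderings of the 87 votes with 53 for A: C(87, 53) = 1670058699117385556301210. By the Bertrand ballot formula (Cycle Lemma / reflection principle), the number of orderings in which A is strictly ahead of B throughout is (p − q)/(p + q) · C(p + q, p) = (53 − 34)/(53 + 34) · 1670058699117385556301210 = 364725463025635926088770.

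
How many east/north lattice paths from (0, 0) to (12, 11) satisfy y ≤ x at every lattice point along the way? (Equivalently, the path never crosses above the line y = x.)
Number of paths = 208012

By the reflection principle (André's argument), the number of monotone paths to (12, 11) with n ≤ m that never go above y = x is C(23, 12) − C(23, 13) = 1352078 − 1144066 = 208012.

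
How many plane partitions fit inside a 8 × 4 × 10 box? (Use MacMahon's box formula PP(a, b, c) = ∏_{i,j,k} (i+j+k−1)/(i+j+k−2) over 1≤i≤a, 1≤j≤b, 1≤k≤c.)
PP(8, 4, 10) = 1268665346776464

Evaluate the triple product over i = 1..8, j = 1..4, k = 1..10. The factors are (2/1) · (3/2) · (4/3) · (5/4) · (6/5) · (7/6) · (8/7) · (9/8) · … (320 factors total). The numerators and denominators telescope so the product is an integer; carrying out the multiplication exactly gives PP(8, 4, 10) = 1268665346776464.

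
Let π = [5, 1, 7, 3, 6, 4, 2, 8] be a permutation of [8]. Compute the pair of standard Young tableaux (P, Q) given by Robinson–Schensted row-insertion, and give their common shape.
P = [1, 2, 4, 8] / [3, 6] / [5] / [7];  Q = [1, 3, 5, 8] / [2, 4] / [6] / [7];  common shape = (4, 2, 1, 1)

Row-insert the values π_1, π_2, … into P one at a time, bumping the leftmost entry strictly greater than the inserted value down to the next row. The recording tableau Q records, in position (i, j), the step at which that cell was added to P.
  Insert 5 (step 1): P = [5];  Q = [1]
  Insert 1 (step 2): P = [1] / [5];  Q = [1] / [2]
  Insert 7 (step 3): P = [1, 7] / [5];  Q = [1, 3] / [2]
  Insert 3 (step 4): P = [1, 3] / [5, 7];  Q = [1, 3] / [2, 4]
  Insert 6 (step 5): P = [1, 3, 6] / [5, 7];  Q = [1, 3, 5] / [2, 4]
  Insert 4 (step 6): P = [1, 3, 4] / [5, 6] / [7];  Q = [1, 3, 5] / [2, 4] / [6]
  Insert 2 (step 7): P = [1, 2, 4] / [3, 6] / [5] / [7];  Q = [1, 3, 5] / [2, 4] / [6] / [7]
  Insert 8 (step 8): P = [1, 2, 4, 8] / [3, 6] / [5] / [7];  Q = [1, 3, 5, 8] / [2, 4] / [6] / [7]
Final shape: (4, 2, 1, 1).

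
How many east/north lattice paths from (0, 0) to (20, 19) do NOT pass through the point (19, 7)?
Number of paths = 68914713010

Total paths from (0, 0) to (20, 19): C(39, 20) = 68923264410. Paths through (19, 7): (paths (0, 0) → (19, 7)) × (paths (19, 7) → (20, 19)) = C(26, 19) · C(13, 1) = 657800 · 13 = 8551400. Avoidance count = 68923264410 − 8551400 = 68914713010.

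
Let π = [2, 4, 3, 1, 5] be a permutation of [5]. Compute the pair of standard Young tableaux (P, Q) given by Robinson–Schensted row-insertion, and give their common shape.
P = [1, 3, 5] / [2] / [4];  Q = [1, 2, 5] / [3] / [4];  common shape = (3, 1, 1)

Row-insert the values π_1, π_2, … into P one at a time, bumping the leftmost entry strictly greater than the inserted value down to the next row. The recording tableau Q records, in position (i, j), the step at which that cell was added to P.
  Insert 2 (step 1): P = [2];  Q = [1]
  Insert 4 (step 2): P = [2, 4];  Q = [1, 2]
  Insert 3 (step 3): P = [2, 3] / [4];  Q = [1, 2] / [3]
  Insert 1 (step 4): P = [1, 3] / [2] / [4];  Q = [1, 2] / [3] / [4]
  Insert 5 (step 5): P = [1, 3, 5] / [2] / [4];  Q = [1, 2, 5] / [3] / [4]
Final shape: (3, 1, 1).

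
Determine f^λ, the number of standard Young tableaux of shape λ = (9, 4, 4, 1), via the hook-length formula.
# SYT of shape (9, 4, 4, 1) = 1429428

Hook-length formula: f^λ = n! / Π hook(c), product over all cells c of the Young diagram. For λ = (9, 4, 4, 1), n = 18 boxes. Hook lengths by row (left-to-right, top-to-bottom): [12, 10, 9, 8, 5, 4, 3, 2, 1]; [6, 4, 3, 2]; [5, 3, 2, 1]; [1]. Product of hooks = 4478976000. So f^λ = 18! / 4478976000 = 6402373705728000 / 4478976000 = 1429428.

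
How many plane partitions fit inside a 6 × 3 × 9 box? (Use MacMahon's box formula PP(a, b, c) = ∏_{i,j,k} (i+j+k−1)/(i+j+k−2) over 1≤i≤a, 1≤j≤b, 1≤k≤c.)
PP(6, 3, 9) = 2530768240

Evaluate the triple product over i = 1..6, j = 1..3, k = 1..9. The factors are (2/1) · (3/2) · (4/3) · (5/4) · (6/5) · (7/6) · (8/7) · (9/8) · … (162 factors total). The numerators and denominators telescope so the product is an integer; carrying out the multiplication exactly gives PP(6, 3, 9) = 2530768240.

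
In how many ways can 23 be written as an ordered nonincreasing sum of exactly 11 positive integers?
p(23, 11 parts) = 76

Partitions of n into exactly k parts are in bijection with partitions of n − k into at most k parts (subtract 1 from each part). So p(23, exactly 11) = p(12, parts ≤ 11). Computing via the recurrence p(m, j) = p(m, j−1) + p(m−j, j) gives 76.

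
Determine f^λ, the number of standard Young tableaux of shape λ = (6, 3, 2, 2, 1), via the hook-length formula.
# SYT of shape (6, 3, 2, 2, 1) = 63063

Hook-length formula: f^λ = n! / Π hook(c), product over all cells c of the Young diagram. For λ = (6, 3, 2, 2, 1), n = 14 boxes. Hook lengths by row (left-to-right, top-to-bottom): [10, 8, 5, 3, 2, 1]; [6, 4, 1]; [4, 2]; [3, 1]; [1]. Product of hooks = 1382400. So f^λ = 14! / 1382400 = 87178291200 / 1382400 = 63063.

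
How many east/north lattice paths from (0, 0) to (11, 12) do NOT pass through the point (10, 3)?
Number of paths = 1349218

Total paths from (0, 0) to (11, 12): C(23, 11) = 1352078. Paths through (10, 3): (paths (0, 0) → (10, 3)) × (paths (10, 3) → (11, 12)) = C(13, 10) · C(10, 1) = 286 · 10 = 2860. Avoidance count = 1352078 − 2860 = 1349218.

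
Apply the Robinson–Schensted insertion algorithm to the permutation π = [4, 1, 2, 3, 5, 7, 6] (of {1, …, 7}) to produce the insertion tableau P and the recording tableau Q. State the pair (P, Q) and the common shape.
P = [1, 2, 3, 5, 6] / [4, 7];  Q = [1, 3, 4, 5, 6] / [2, 7];  common shape = (5, 2)

Row-insert the values π_1, π_2, … into P one at a time, bumping the leftmost entry strictly greater than the inserted value down to the next row. The recording tableau Q records, in position (i, j), the step at which that cell was added to P.
  Insert 4 (step 1): P = [4];  Q = [1]
  Insert 1 (step 2): P = [1] / [4];  Q = [1] / [2]
  Insert 2 (step 3): P = [1, 2] / [4];  Q = [1, 3] / [2]
  Insert 3 (step 4): P = [1, 2, 3] / [4];  Q = [1, 3, 4] / [2]
  Insert 5 (step 5): P = [1, 2, 3, 5] / [4];  Q = [1, 3, 4, 5] / [2]
  Insert 7 (step 6): P = [1, 2, 3, 5, 7] / [4];  Q = [1, 3, 4, 5, 6] / [2]
  Insert 6 (step 7): P = [1, 2, 3, 5, 6] / [4, 7];  Q = [1, 3, 4, 5, 6] / [2, 7]
Final shape: (5, 2).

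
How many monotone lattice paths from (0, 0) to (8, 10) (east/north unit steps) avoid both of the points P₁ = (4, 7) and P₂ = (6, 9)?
Number of paths = 23133

Inclusion–exclusion. Total paths: C(18, 8) = 43758. Through P₁: C(11, 4)·C(7, 4) = 11550. Through P₂: C(15, 6)·C(3, 2) = 15015. Since P₁ is strictly southwest of P₂, a monotone path through both must visit P₁ then P₂; paths through both = C(11, 4)·C(4, 2)·C(3, 2) = 5940. Avoid both = 43758 − 11550 − 15015 + 5940 = 23133.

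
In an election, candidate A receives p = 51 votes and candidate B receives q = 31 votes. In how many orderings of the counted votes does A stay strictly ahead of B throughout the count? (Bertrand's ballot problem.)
Strict-lead orderings = 9090251933233102220160

Total orderings of the 82 votes with 51 for A: C(82, 51) = 37270032926255719102656. By the Bertrand ballot formula (Cycle Lemma / reflection principle), the number of orderings in which A is strictly ahead of B throughout is (p − q)/(p + q) · C(p + q, p) = (51 − 31)/(51 + 31) · 37270032926255719102656 = 9090251933233102220160.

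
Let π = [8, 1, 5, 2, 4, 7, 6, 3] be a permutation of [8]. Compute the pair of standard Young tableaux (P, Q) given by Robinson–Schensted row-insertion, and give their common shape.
P = [1, 2, 3, 6] / [4, 7] / [5] / [8];  Q = [1, 3, 5, 6] / [2, 7] / [4] / [8];  common shape = (4, 2, 1, 1)

Row-insert the values π_1, π_2, … into P one at a time, bumping the leftmost entry strictly greater than the inserted value down to the next row. The recording tableau Q records, in position (i, j), the step at which that cell was added to P.
  Insert 8 (step 1): P = [8];  Q = [1]
  Insert 1 (step 2): P = [1] / [8];  Q = [1] / [2]
  Insert 5 (step 3): P = [1, 5] / [8];  Q = [1, 3] / [2]
  Insert 2 (step 4): P = [1, 2] / [5] / [8];  Q = [1, 3] / [2] / [4]
  Insert 4 (step 5): P = [1, 2, 4] / [5] / [8];  Q = [1, 3, 5] / [2] / [4]
  Insert 7 (step 6): P = [1, 2, 4, 7] / [5] / [8];  Q = [1, 3, 5, 6] / [2] / [4]
  Insert 6 (step 7): P = [1, 2, 4, 6] / [5, 7] / [8];  Q = [1, 3, 5, 6] / [2, 7] / [4]
  Insert 3 (step 8): P = [1, 2, 3, 6] / [4, 7] / [5] / [8];  Q = [1, 3, 5, 6] / [2, 7] / [4] / [8]
Final shape: (4, 2, 1, 1).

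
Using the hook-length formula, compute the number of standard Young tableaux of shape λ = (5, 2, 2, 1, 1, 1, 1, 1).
# SYT of shape (5, 2, 2, 1, 1, 1, 1, 1) = 15015

Hook-length formula: f^λ = n! / Π hook(c), product over all cells c of the Young diagram. For λ = (5, 2, 2, 1, 1, 1, 1, 1), n = 14 boxes. Hook lengths by row (left-to-right, top-to-bottom): [12, 6, 3, 2, 1]; [8, 2]; [7, 1]; [5]; [4]; [3]; [2]; [1]. Product of hooks = 5806080. So f^λ = 14! / 5806080 = 87178291200 / 5806080 = 15015.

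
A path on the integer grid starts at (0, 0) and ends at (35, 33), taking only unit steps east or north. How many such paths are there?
Number of paths = 27640097433090845976

A monotone lattice path from (0, 0) to (35, 33) consists of 35 east steps and 33 north steps in some order, so it is determined by which 35 of the 68 steps are east. The count is C(68, 35) = 27640097433090845976.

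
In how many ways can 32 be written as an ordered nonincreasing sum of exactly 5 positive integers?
p(32, 5 parts) = 480

Partitions of n into exactly k parts are in bijection with partitions of n − k into at most k parts (subtract 1 from each part). So p(32, exactly 5) = p(27, parts ≤ 5). Computing via the recurrence p(m, j) = p(m, j−1) + p(m−j, j) gives 480.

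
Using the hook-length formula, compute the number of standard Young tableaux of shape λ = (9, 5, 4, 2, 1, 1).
# SYT of shape (9, 5, 4, 2, 1, 1) = 2424922500

Hook-length formula: f^λ = n! / Π hook(c), product over all cells c of the Young diagram. For λ = (9, 5, 4, 2, 1, 1), n = 22 boxes. Hook lengths by row (left-to-right, top-to-bottom): [14, 11, 9, 8, 6, 4, 3, 2, 1]; [9, 6, 4, 3, 1]; [7, 4, 2, 1]; [4, 1]; [2]; [1]. Product of hooks = 463520268288. So f^λ = 22! / 463520268288 = 1124000727777607680000 / 463520268288 = 2424922500.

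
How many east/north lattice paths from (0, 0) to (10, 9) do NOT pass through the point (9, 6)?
Number of paths = 72358

Total paths from (0, 0) to (10, 9): C(19, 10) = 92378. Paths through (9, 6): (paths (0, 0) → (9, 6)) × (paths (9, 6) → (10, 9)) = C(15, 9) · C(4, 1) = 5005 · 4 = 20020. Avoidance count = 92378 − 20020 = 72358.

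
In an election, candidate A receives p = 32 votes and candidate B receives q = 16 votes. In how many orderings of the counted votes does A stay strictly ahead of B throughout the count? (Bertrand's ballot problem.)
Strict-lead orderings = 751616304549

Total orderings of the 48 votes with 32 for A: C(48, 32) = 2254848913647. By the Bertrand ballot formula (Cycle Lemma / reflection principle), the number of orderings in which A is strictly ahead of B throughout is (p − q)/(p + q) · C(p + q, p) = (32 − 16)/(32 + 16) · 2254848913647 = 751616304549.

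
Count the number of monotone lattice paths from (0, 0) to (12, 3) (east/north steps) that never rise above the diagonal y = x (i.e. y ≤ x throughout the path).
Number of paths = 350

By the reflection principle (André's argument), the number of monotone paths to (12, 3) with n ≤ m that never go above y = x is C(15, 12) − C(15, 13) = 455 − 105 = 350.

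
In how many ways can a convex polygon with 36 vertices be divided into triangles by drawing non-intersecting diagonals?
C_34 = 812944042149730764

These polygon triangulations are counted by the Catalan number C_n = (1/(n + 1)) · C(2n, n). For n = 34: C_34 = (1/35) · C(68, 34) = 28453041475240576740/35 = 812944042149730764.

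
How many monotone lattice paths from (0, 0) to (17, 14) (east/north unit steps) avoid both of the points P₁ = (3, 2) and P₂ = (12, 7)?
Number of paths = 144554069

Inclusion–exclusion. Total paths: C(31, 17) = 265182525. Through P₁: C(5, 3)·C(26, 14) = 96577000. Through P₂: C(19, 12)·C(12, 5) = 39907296. Since P₁ is strictly southwest of P₂, a monotone path through both must visit P₁ then P₂; paths through both = C(5, 3)·C(14, 9)·C(12, 5) = 15855840. Avoid both = 265182525 − 96577000 − 39907296 + 15855840 = 144554069.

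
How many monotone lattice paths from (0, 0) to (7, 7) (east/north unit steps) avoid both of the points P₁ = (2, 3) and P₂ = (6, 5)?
Number of paths = 1236

Inclusion–exclusion. Total paths: C(14, 7) = 3432. Through P₁: C(5, 2)·C(9, 5) = 1260. Through P₂: C(11, 6)·C(3, 1) = 1386. Since P₁ is strictly southwest of P₂, a monotone path through both must visit P₁ then P₂; paths through both = C(5, 2)·C(6, 4)·C(3, 1) = 450. Avoid both = 3432 − 1260 − 1386 + 450 = 1236.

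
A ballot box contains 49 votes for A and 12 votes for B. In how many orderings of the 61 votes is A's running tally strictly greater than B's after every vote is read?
Strict-lead orderings = 1056658719675

Total orderings of the 61 votes with 49 for A: C(61, 49) = 1742058970275. By the Bertrand ballot formula (Cycle Lemma / reflection principle), the number of orderings in which A is strictly ahead of B throughout is (p − q)/(p + q) · C(p + q, p) = (49 − 12)/(49 + 12) · 1742058970275 = 1056658719675.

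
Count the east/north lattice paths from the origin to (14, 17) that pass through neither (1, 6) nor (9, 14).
Number of paths = 206991917

Inclusion–exclusion. Total paths: C(31, 14) = 265182525. Through P₁: C(7, 1)·C(24, 13) = 17473008. Through P₂: C(23, 9)·C(8, 5) = 45762640. Since P₁ is strictly southwest of P₂, a monotone path through both must visit P₁ then P₂; paths through both = C(7, 1)·C(16, 8)·C(8, 5) = 5045040. Avoid both = 265182525 − 17473008 − 45762640 + 5045040 = 206991917.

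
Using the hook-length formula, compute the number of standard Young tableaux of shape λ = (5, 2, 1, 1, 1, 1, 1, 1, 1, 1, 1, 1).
# SYT of shape (5, 2, 1, 1, 1, 1, 1, 1, 1, 1, 1, 1) = 17017

Hook-length formula: f^λ = n! / Π hook(c), product over all cells c of the Young diagram. For λ = (5, 2, 1, 1, 1, 1, 1, 1, 1, 1, 1, 1), n = 17 boxes. Hook lengths by row (left-to-right, top-to-bottom): [16, 5, 3, 2, 1]; [12, 1]; [10]; [9]; [8]; [7]; [6]; [5]; [4]; [3]; [2]; [1]. Product of hooks = 20901888000. So f^λ = 17! / 20901888000 = 355687428096000 / 20901888000 = 17017.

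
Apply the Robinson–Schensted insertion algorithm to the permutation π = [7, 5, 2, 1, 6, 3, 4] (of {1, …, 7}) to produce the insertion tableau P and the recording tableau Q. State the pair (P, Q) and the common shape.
P = [1, 3, 4] / [2, 6] / [5] / [7];  Q = [1, 5, 7] / [2, 6] / [3] / [4];  common shape = (3, 2, 1, 1)

Row-insert the values π_1, π_2, … into P one at a time, bumping the leftmost entry strictly greater than the inserted value down to the next row. The recording tableau Q records, in position (i, j), the step at which that cell was added to P.
  Insert 7 (step 1): P = [7];  Q = [1]
  Insert 5 (step 2): P = [5] / [7];  Q = [1] / [2]
  Insert 2 (step 3): P = [2] / [5] / [7];  Q = [1] / [2] / [3]
  Insert 1 (step 4): P = [1] / [2] / [5] / [7];  Q = [1] / [2] / [3] / [4]
  Insert 6 (step 5): P = [1, 6] / [2] / [5] / [7];  Q = [1, 5] / [2] / [3] / [4]
  Insert 3 (step 6): P = [1, 3] / [2, 6] / [5] / [7];  Q = [1, 5] / [2, 6] / [3] / [4]
  Insert 4 (step 7): P = [1, 3, 4] / [2, 6] / [5] / [7];  Q = [1, 5, 7] / [2, 6] / [3] / [4]
Final shape: (3, 2, 1, 1).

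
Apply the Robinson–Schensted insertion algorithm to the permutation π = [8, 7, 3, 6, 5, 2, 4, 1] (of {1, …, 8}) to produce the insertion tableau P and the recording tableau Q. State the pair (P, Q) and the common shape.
P = [1, 4] / [2, 5] / [3] / [6] / [7] / [8];  Q = [1, 4] / [2, 7] / [3] / [5] / [6] / [8];  common shape = (2, 2, 1, 1, 1, 1)

Row-insert the values π_1, π_2, … into P one at a time, bumping the leftmost entry strictly greater than the inserted value down to the next row. The recording tableau Q records, in position (i, j), the step at which that cell was added to P.
  Insert 8 (step 1): P = [8];  Q = [1]
  Insert 7 (step 2): P = [7] / [8];  Q = [1] / [2]
  Insert 3 (step 3): P = [3] / [7] / [8];  Q = [1] / [2] / [3]
  Insert 6 (step 4): P = [3, 6] / [7] / [8];  Q = [1, 4] / [2] / [3]
  Insert 5 (step 5): P = [3, 5] / [6] / [7] / [8];  Q = [1, 4] / [2] / [3] / [5]
  Insert 2 (step 6): P = [2, 5] / [3] / [6] / [7] / [8];  Q = [1, 4] / [2] / [3] / [5] / [6]
  Insert 4 (step 7): P = [2, 4] / [3, 5] / [6] / [7] / [8];  Q = [1, 4] / [2, 7] / [3] / [5] / [6]
  Insert 1 (step 8): P = [1, 4] / [2, 5] / [3] / [6] / [7] / [8];  Q = [1, 4] / [2, 7] / [3] / [5] / [6] / [8]
Final shape: (2, 2, 1, 1, 1, 1).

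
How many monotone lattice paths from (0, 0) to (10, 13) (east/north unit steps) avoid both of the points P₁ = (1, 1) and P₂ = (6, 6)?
Number of paths = 417606

Inclusion–exclusion. Total paths: C(23, 10) = 1144066. Through P₁: C(2, 1)·C(21, 9) = 587860. Through P₂: C(12, 6)·C(11, 4) = 304920. Since P₁ is strictly southwest of P₂, a monotone path through both must visit P₁ then P₂; paths through both = C(2, 1)·C(10, 5)·C(11, 4) = 166320. Avoid both = 1144066 − 587860 − 304920 + 166320 = 417606.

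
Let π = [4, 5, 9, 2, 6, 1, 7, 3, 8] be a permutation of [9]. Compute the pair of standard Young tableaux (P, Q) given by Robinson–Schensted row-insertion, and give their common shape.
P = [1, 3, 6, 7, 8] / [2, 5] / [4, 9];  Q = [1, 2, 3, 7, 9] / [4, 5] / [6, 8];  common shape = (5, 2, 2)

Row-insert the values π_1, π_2, … into P one at a time, bumping the leftmost entry strictly greater than the inserted value down to the next row. The recording tableau Q records, in position (i, j), the step at which that cell was added to P.
  Insert 4 (step 1): P = [4];  Q = [1]
  Insert 5 (step 2): P = [4, 5];  Q = [1, 2]
  Insert 9 (step 3): P = [4, 5, 9];  Q = [1, 2, 3]
  Insert 2 (step 4): P = [2, 5, 9] / [4];  Q = [1, 2, 3] / [4]
  Insert 6 (step 5): P = [2, 5, 6] / [4, 9];  Q = [1, 2, 3] / [4, 5]
  Insert 1 (step 6): P = [1, 5, 6] / [2, 9] / [4];  Q = [1, 2, 3] / [4, 5] / [6]
  Insert 7 (step 7): P = [1, 5, 6, 7] / [2, 9] / [4];  Q = [1, 2, 3, 7] / [4, 5] / [6]
  Insert 3 (step 8): P = [1, 3, 6, 7] / [2, 5] / [4, 9];  Q = [1, 2, 3, 7] / [4, 5] / [6, 8]
  Insert 8 (step 9): P = [1, 3, 6, 7, 8] / [2, 5] / [4, 9];  Q = [1, 2, 3, 7, 9] / [4, 5] / [6, 8]
Final shape: (5, 2, 2).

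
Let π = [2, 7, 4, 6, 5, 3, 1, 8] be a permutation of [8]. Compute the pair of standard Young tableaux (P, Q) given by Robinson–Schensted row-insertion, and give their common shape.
P = [1, 3, 5, 8] / [2] / [4] / [6] / [7];  Q = [1, 2, 4, 8] / [3] / [5] / [6] / [7];  common shape = (4, 1, 1, 1, 1)

Row-insert the values π_1, π_2, … into P one at a time, bumping the leftmost entry strictly greater than the inserted value down to the next row. The recording tableau Q records, in position (i, j), the step at which that cell was added to P.
  Insert 2 (step 1): P = [2];  Q = [1]
  Insert 7 (step 2): P = [2, 7];  Q = [1, 2]
  Insert 4 (step 3): P = [2, 4] / [7];  Q = [1, 2] / [3]
  Insert 6 (step 4): P = [2, 4, 6] / [7];  Q = [1, 2, 4] / [3]
  Insert 5 (step 5): P = [2, 4, 5] / [6] / [7];  Q = [1, 2, 4] / [3] / [5]
  Insert 3 (step 6): P = [2, 3, 5] / [4] / [6] / [7];  Q = [1, 2, 4] / [3] / [5] / [6]
  Insert 1 (step 7): P = [1, 3, 5] / [2] / [4] / [6] / [7];  Q = [1, 2, 4] / [3] / [5] / [6] / [7]
  Insert 8 (step 8): P = [1, 3, 5, 8] / [2] / [4] / [6] / [7];  Q = [1, 2, 4, 8] / [3] / [5] / [6] / [7]
Final shape: (4, 1, 1, 1, 1).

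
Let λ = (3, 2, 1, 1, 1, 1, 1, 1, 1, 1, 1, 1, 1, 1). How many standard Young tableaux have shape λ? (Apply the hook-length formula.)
# SYT of shape (3, 2, 1, 1, 1, 1, 1, 1, 1, 1, 1, 1, 1, 1) = 1105

Hook-length formula: f^λ = n! / Π hook(c), product over all cells c of the Young diagram. For λ = (3, 2, 1, 1, 1, 1, 1, 1, 1, 1, 1, 1, 1, 1), n = 17 boxes. Hook lengths by row (left-to-right, top-to-bottom): [16, 3, 1]; [14, 1]; [12]; [11]; [10]; [9]; [8]; [7]; [6]; [5]; [4]; [3]; [2]; [1]. Product of hooks = 321889075200. So f^λ = 17! / 321889075200 = 355687428096000 / 321889075200 = 1105.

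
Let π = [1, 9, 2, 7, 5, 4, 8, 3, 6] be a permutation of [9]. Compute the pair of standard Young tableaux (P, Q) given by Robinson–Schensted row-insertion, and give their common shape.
P = [1, 2, 3, 6] / [4, 8] / [5] / [7] / [9];  Q = [1, 2, 4, 7] / [3, 9] / [5] / [6] / [8];  common shape = (4, 2, 1, 1, 1)

Row-insert the values π_1, π_2, … into P one at a time, bumping the leftmost entry strictly greater than the inserted value down to the next row. The recording tableau Q records, in position (i, j), the step at which that cell was added to P.
  Insert 1 (step 1): P = [1];  Q = [1]
  Insert 9 (step 2): P = [1, 9];  Q = [1, 2]
  Insert 2 (step 3): P = [1, 2] / [9];  Q = [1, 2] / [3]
  Insert 7 (step 4): P = [1, 2, 7] / [9];  Q = [1, 2, 4] / [3]
  Insert 5 (step 5): P = [1, 2, 5] / [7] / [9];  Q = [1, 2, 4] / [3] / [5]
  Insert 4 (step 6): P = [1, 2, 4] / [5] / [7] / [9];  Q = [1, 2, 4] / [3] / [5] / [6]
  Insert 8 (step 7): P = [1, 2, 4, 8] / [5] / [7] / [9];  Q = [1, 2, 4, 7] / [3] / [5] / [6]
  Insert 3 (step 8): P = [1, 2, 3, 8] / [4] / [5] / [7] / [9];  Q = [1, 2, 4, 7] / [3] / [5] / [6] / [8]
  Insert 6 (step 9): P = [1, 2, 3, 6] / [4, 8] / [5] / [7] / [9];  Q = [1, 2, 4, 7] / [3, 9] / [5] / [6] / [8]
Final shape: (4, 2, 1, 1, 1).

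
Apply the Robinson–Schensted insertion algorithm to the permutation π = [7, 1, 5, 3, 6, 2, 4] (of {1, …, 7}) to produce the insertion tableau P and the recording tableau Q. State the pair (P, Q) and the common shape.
P = [1, 2, 4] / [3, 6] / [5] / [7];  Q = [1, 3, 5] / [2, 7] / [4] / [6];  common shape = (3, 2, 1, 1)

Row-insert the values π_1, π_2, … into P one at a time, bumping the leftmost entry strictly greater than the inserted value down to the next row. The recording tableau Q records, in position (i, j), the step at which that cell was added to P.
  Insert 7 (step 1): P = [7];  Q = [1]
  Insert 1 (step 2): P = [1] / [7];  Q = [1] / [2]
  Insert 5 (step 3): P = [1, 5] / [7];  Q = [1, 3] / [2]
  Insert 3 (step 4): P = [1, 3] / [5] / [7];  Q = [1, 3] / [2] / [4]
  Insert 6 (step 5): P = [1, 3, 6] / [5] / [7];  Q = [1, 3, 5] / [2] / [4]
  Insert 2 (step 6): P = [1, 2, 6] / [3] / [5] / [7];  Q = [1, 3, 5] / [2] / [4] / [6]
  Insert 4 (step 7): P = [1, 2, 4] / [3, 6] / [5] / [7];  Q = [1, 3, 5] / [2, 7] / [4] / [6]
Final shape: (3, 2, 1, 1).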